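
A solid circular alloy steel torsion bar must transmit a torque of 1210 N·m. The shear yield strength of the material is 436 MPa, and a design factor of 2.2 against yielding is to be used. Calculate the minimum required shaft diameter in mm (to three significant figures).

Allowable shear stress τ_allow = 436/2.2 = 198.2 MPa.
For a solid shaft τ = 16T/(πd³), so d³ = 16T/(π τ_allow) = 16×1210000/(π×198.2) = 31100 mm³.
d = (31100)^(1/3) = 31.45 mm.

d = 31.4 mm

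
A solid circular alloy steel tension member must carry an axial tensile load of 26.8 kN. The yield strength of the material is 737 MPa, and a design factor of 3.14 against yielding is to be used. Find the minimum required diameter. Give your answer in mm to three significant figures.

Allowable stress σ_allow = 737/3.14 = 234.7 MPa.
Required area A = F/σ_allow = 26800/234.7 = 114.2 mm².
A = πd²/4 → d = √(4A/π) = 12.06 mm.

d = 12.1 mm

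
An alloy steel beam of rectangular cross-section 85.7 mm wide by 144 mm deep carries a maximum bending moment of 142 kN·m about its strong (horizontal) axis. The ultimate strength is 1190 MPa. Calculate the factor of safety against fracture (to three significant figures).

n = 2.48

Section modulus S = bh²/6 = 85.7×144²/6 = 296200 mm³.
σ = M/S = 1.4200×10^8/296200 = 479.4 MPa.
n = 1190/479.4 = 2.482.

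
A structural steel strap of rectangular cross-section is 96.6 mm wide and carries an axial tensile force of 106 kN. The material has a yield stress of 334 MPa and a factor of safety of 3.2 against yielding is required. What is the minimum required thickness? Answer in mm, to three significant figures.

t = 10.5 mm

σ_allow = 334/3.2 = 104.4 MPa.
Required area A = F/σ_allow = 106000/104.4 = 1016 mm².
t = A/w = 1016/96.6 = 10.51 mm.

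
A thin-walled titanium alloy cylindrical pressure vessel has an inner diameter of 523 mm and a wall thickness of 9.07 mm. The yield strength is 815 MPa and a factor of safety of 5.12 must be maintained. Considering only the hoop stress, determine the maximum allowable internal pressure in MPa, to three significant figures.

p_allow = 5.52 MPa

σ_allow = 815/5.12 = 159.2 MPa.
σ_h = pD/(2t) → p_allow = 2σ_allow t/D = 2×159.2×9.07/523 = 5.521 MPa.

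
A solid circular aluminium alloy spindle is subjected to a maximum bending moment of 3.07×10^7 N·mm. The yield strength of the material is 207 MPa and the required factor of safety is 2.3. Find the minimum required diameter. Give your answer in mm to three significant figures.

d = 151 mm

σ_allow = 207/2.3 = 90.00 MPa.
For a solid circular section σ = 32M/(πd³), so d³ = 32M/(π σ_allow) = 32×3.0700×10^7/(π×90.00) = 3.475×10^6 mm³.
d = 151.5 mm.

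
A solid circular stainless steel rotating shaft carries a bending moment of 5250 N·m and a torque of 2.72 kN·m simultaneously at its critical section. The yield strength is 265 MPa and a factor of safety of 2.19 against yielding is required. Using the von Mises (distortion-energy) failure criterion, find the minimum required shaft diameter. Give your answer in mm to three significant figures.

σ_allow = σ_y/n = 265/2.19 = 121.0 MPa.
For a solid shaft σ_b = 32M/(πd³) and τ = 16T/(πd³), so the von Mises stress is σ' = (16/πd³)·√(4M²+3T²).
√(4M²+3T²) = √(4×(5.250×10^6)² + 3×(2.720×10^6)²) = 1.151×10^7 N·mm.
d³ = 16×1.151×10^7/(π×121.0) = 484400 mm³.
d = 78.53 mm.

d = 78.5 mm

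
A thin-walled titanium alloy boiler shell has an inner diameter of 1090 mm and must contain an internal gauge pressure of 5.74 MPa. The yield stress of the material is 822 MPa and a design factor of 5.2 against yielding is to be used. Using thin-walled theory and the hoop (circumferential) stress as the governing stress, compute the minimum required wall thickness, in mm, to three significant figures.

σ_allow = 822/5.2 = 158.1 MPa.
Hoop stress σ_h = pD/(2t), so t = pD/(2σ_allow) = 5.74×1090/(2×158.1) = 19.79 mm.

t = 19.8 mm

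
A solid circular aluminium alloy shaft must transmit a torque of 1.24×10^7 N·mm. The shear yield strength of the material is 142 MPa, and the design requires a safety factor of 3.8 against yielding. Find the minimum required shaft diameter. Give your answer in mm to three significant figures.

Allowable shear stress τ_allow = 142/3.8 = 37.37 MPa.
For a solid shaft τ = 16T/(πd³), so d³ = 16T/(π τ_allow) = 16×1.2400×10^7/(π×37.37) = 1.690×10^6 mm³.
d = (1.690×10^6)^(1/3) = 119.1 mm.

d = 119 mm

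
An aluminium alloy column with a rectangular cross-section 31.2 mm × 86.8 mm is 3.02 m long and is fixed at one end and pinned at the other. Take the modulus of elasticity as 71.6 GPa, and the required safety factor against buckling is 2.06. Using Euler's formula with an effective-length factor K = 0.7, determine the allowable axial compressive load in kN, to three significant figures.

Buckling occurs about the weak axis: I_min = h·b³/12 = 86.8×31.2³/12 = 219700 mm⁴ (b = 31.2 mm is the smaller dimension).
Effective length L_e = KL = 0.7×3.02 m = 2114 mm.
Euler critical load P_cr = π²EI/L_e² = π²×71600×219700/2114² = 34740 N.
P_allow = P_cr/n = 34740/2.06 = 16860 N.

P_allow = 16.9 kN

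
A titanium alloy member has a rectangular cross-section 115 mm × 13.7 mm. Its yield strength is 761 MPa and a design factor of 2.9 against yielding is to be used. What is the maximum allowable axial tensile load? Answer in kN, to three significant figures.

σ_allow = 761/2.9 = 262.4 MPa.
A = 115×13.7 = 1576 mm².
F_allow = σ_allow × A = 262.4×1576 = 413400 N.

F_allow = 413 kN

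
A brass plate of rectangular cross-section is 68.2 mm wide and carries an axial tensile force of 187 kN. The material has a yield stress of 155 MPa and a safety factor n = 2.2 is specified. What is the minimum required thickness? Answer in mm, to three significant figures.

σ_allow = 155/2.2 = 70.45 MPa.
Required area A = F/σ_allow = 187000/70.45 = 2654 mm².
t = A/w = 2654/68.2 = 38.92 mm.

t = 38.9 mm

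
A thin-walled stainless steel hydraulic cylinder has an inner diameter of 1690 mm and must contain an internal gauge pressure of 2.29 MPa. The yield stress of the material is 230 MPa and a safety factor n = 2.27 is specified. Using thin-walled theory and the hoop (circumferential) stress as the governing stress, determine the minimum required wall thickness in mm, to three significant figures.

t = 19.1 mm

σ_allow = 230/2.27 = 101.3 MPa.
Hoop stress σ_h = pD/(2t), so t = pD/(2σ_allow) = 2.29×1690/(2×101.3) = 19.10 mm.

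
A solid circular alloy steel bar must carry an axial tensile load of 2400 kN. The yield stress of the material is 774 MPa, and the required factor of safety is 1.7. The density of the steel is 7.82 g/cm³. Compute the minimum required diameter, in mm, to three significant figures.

d = 81.9 mm

Allowable stress σ_allow = 774/1.7 = 455.3 MPa.
Required area A = F/σ_allow = 2400000/455.3 = 5271 mm².
A = πd²/4 → d = √(4A/π) = 81.92 mm.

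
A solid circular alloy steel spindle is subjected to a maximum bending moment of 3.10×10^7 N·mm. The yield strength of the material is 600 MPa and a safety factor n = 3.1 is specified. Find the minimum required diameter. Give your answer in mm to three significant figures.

σ_allow = 600/3.1 = 193.5 MPa.
For a solid circular section σ = 32M/(πd³), so d³ = 32M/(π σ_allow) = 32×3.1000×10^7/(π×193.5) = 1.631×10^6 mm³.
d = 117.7 mm.

d = 118 mm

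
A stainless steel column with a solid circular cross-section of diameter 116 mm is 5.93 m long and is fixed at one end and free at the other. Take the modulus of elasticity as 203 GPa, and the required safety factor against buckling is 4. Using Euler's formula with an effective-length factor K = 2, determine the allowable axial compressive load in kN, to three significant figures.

I = πd⁴/64 = π×116⁴/64 = 8.888×10^6 mm⁴.
Effective length L_e = KL = 2×5.93 m = 11860 mm.
Euler critical load P_cr = π²EI/L_e² = π²×203000×8.888×10^6/11860² = 126600 N.
P_allow = P_cr/n = 126600/4 = 31650 N.

P_allow = 31.6 kN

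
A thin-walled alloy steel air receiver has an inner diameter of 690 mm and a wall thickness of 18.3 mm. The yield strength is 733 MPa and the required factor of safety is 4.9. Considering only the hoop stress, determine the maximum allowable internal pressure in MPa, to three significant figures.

p_allow = 7.93 MPa

σ_allow = 733/4.9 = 149.6 MPa.
σ_h = pD/(2t) → p_allow = 2σ_allow t/D = 2×149.6×18.3/690 = 7.935 MPa.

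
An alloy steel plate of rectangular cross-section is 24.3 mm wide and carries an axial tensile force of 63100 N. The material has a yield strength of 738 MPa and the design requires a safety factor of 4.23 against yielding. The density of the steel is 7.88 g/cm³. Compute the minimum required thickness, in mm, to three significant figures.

σ_allow = 738/4.23 = 174.5 MPa.
Required area A = F/σ_allow = 63100/174.5 = 361.7 mm².
t = A/w = 361.7/24.3 = 14.88 mm.

t = 14.9 mm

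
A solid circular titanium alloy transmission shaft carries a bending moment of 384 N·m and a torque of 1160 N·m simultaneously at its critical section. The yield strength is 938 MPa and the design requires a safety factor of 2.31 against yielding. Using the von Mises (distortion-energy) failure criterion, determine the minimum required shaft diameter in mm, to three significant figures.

d = 30.0 mm

σ_allow = σ_y/n = 938/2.31 = 406.1 MPa.
For a solid shaft σ_b = 32M/(πd³) and τ = 16T/(πd³), so the von Mises stress is σ' = (16/πd³)·√(4M²+3T²).
√(4M²+3T²) = √(4×(384000)² + 3×(1.160×10^6)²) = 2.151×10^6 N·mm.
d³ = 16×2.151×10^6/(π×406.1) = 26980 mm³.
d = 29.99 mm.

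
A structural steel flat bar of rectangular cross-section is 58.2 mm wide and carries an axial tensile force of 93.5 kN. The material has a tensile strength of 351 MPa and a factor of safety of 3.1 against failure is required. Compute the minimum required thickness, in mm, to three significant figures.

t = 14.2 mm

σ_allow = 351/3.1 = 113.2 MPa.
Required area A = F/σ_allow = 93500/113.2 = 825.8 mm².
t = A/w = 825.8/58.2 = 14.19 mm.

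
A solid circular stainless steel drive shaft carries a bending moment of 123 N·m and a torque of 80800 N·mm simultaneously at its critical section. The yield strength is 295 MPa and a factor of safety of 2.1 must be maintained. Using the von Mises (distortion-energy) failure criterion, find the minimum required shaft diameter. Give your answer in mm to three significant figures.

d = 21.7 mm

σ_allow = σ_y/n = 295/2.1 = 140.5 MPa.
For a solid shaft σ_b = 32M/(πd³) and τ = 16T/(πd³), so the von Mises stress is σ' = (16/πd³)·√(4M²+3T²).
√(4M²+3T²) = √(4×(123000)² + 3×(80800)²) = 283000 N·mm.
d³ = 16×283000/(π×140.5) = 10260 mm³.
d = 21.73 mm.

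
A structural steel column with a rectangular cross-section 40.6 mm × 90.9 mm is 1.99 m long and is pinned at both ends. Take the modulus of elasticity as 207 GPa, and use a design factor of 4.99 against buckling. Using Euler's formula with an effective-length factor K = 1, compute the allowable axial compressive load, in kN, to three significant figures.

P_allow = 52.4 kN

Buckling occurs about the weak axis: I_min = h·b³/12 = 90.9×40.6³/12 = 506900 mm⁴ (b = 40.6 mm is the smaller dimension).
Effective length L_e = KL = 1×1.99 m = 1990 mm.
Euler critical load P_cr = π²EI/L_e² = π²×207000×506900/1990² = 261500 N.
P_allow = P_cr/n = 261500/4.99 = 52410 N.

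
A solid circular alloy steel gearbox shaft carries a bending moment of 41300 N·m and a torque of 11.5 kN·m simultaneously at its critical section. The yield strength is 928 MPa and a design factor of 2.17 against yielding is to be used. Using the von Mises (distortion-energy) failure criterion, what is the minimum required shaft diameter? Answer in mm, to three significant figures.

d = 100 mm

σ_allow = σ_y/n = 928/2.17 = 427.6 MPa.
For a solid shaft σ_b = 32M/(πd³) and τ = 16T/(πd³), so the von Mises stress is σ' = (16/πd³)·√(4M²+3T²).
√(4M²+3T²) = √(4×(4.130×10^7)² + 3×(1.150×10^7)²) = 8.497×10^7 N·mm.
d³ = 16×8.497×10^7/(π×427.6) = 1.012×10^6 mm³.
d = 100.4 mm.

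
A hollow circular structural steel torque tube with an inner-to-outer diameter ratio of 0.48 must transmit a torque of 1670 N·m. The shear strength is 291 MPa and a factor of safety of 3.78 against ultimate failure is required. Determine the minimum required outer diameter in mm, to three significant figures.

d_o = 48.9 mm

τ_allow = 291/3.78 = 76.98 MPa.
For a hollow shaft τ = 16T/[πd_o³(1−k⁴)] with k = 0.48, so 1−k⁴ = 0.9469.
d_o³ = 16T/[π τ_allow (1−k⁴)] = 16×1670000/(π×76.98×0.9469) = 116700 mm³.
d_o = 48.86 mm.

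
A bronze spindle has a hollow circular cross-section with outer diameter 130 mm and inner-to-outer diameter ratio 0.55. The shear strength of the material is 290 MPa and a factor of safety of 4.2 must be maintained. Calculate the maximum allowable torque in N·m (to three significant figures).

τ_allow = 290/4.2 = 69.05 MPa.
For a hollow shaft T_allow = τ_allow·πd_o³(1−k⁴)/16 with 1−k⁴ = 0.9085, so πd_o³(1−k⁴)/16 = 391900 mm³.
T_allow = 69.05×391900 = 2.706×10^7 N·mm = 27060 N·m.

T_allow = 27100 N·m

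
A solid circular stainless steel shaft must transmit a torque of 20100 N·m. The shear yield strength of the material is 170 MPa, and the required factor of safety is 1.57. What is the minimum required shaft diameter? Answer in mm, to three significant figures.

Allowable shear stress τ_allow = 170/1.57 = 108.3 MPa.
For a solid shaft τ = 16T/(πd³), so d³ = 16T/(π τ_allow) = 16×2.0100×10^7/(π×108.3) = 945400 mm³.
d = (945400)^(1/3) = 98.15 mm.

d = 98.1 mm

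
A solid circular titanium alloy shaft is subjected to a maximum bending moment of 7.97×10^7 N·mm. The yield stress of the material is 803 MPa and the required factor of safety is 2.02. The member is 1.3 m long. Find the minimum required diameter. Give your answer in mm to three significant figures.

σ_allow = 803/2.02 = 397.5 MPa.
For a solid circular section σ = 32M/(πd³), so d³ = 32M/(π σ_allow) = 32×7.9700×10^7/(π×397.5) = 2.042×10^6 mm³.
d = 126.9 mm.

d = 127 mm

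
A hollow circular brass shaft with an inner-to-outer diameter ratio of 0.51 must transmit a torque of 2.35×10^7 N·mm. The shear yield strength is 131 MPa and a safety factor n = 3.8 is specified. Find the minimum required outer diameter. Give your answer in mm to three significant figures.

d_o = 155 mm

τ_allow = 131/3.8 = 34.47 MPa.
For a hollow shaft τ = 16T/[πd_o³(1−k⁴)] with k = 0.51, so 1−k⁴ = 0.9323.
d_o³ = 16T/[π τ_allow (1−k⁴)] = 16×2.3500×10^7/(π×34.47×0.9323) = 3.724×10^6 mm³.
d_o = 155.0 mm.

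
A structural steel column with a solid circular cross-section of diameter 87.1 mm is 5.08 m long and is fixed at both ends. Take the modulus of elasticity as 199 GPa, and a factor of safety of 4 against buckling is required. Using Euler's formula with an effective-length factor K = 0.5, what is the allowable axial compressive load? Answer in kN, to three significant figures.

P_allow = 215 kN

I = πd⁴/64 = π×87.1⁴/64 = 2.825×10^6 mm⁴.
Effective length L_e = KL = 0.5×5.08 m = 2540 mm.
Euler critical load P_cr = π²EI/L_e² = π²×199000×2.825×10^6/2540² = 860100 N.
P_allow = P_cr/n = 860100/4 = 215000 N.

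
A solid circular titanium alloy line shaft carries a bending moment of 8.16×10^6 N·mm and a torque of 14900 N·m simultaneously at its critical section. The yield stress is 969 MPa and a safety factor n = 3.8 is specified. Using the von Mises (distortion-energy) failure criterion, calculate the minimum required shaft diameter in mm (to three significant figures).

σ_allow = σ_y/n = 969/3.8 = 255.0 MPa.
For a solid shaft σ_b = 32M/(πd³) and τ = 16T/(πd³), so the von Mises stress is σ' = (16/πd³)·√(4M²+3T²).
√(4M²+3T²) = √(4×(8.160×10^6)² + 3×(1.490×10^7)²) = 3.053×10^7 N·mm.
d³ = 16×3.053×10^7/(π×255.0) = 609900 mm³.
d = 84.80 mm.

d = 84.8 mm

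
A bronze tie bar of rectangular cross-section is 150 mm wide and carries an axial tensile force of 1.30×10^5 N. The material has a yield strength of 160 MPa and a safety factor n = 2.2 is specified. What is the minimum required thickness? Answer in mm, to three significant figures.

t = 11.9 mm

σ_allow = 160/2.2 = 72.73 MPa.
Required area A = F/σ_allow = 130000/72.73 = 1788 mm².
t = A/w = 1788/150 = 11.92 mm.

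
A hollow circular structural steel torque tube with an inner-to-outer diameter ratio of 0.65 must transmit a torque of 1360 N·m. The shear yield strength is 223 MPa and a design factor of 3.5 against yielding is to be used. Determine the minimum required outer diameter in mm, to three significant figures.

τ_allow = 223/3.5 = 63.71 MPa.
For a hollow shaft τ = 16T/[πd_o³(1−k⁴)] with k = 0.65, so 1−k⁴ = 0.8215.
d_o³ = 16T/[π τ_allow (1−k⁴)] = 16×1360000/(π×63.71×0.8215) = 132300 mm³.
d_o = 50.96 mm.

d_o = 51.0 mm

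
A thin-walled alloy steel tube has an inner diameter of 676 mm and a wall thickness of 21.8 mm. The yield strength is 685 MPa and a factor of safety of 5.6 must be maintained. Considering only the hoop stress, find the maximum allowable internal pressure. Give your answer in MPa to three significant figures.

p_allow = 7.89 MPa

σ_allow = 685/5.6 = 122.3 MPa.
σ_h = pD/(2t) → p_allow = 2σ_allow t/D = 2×122.3×21.8/676 = 7.889 MPa.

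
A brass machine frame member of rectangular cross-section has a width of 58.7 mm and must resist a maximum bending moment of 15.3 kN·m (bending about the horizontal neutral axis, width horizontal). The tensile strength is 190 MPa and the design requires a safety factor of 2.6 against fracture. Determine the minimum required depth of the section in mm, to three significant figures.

h = 146 mm

σ_allow = 190/2.6 = 73.08 MPa.
For a rectangular section σ = 6M/(bh²), so h² = 6M/(b σ_allow) = 6×1.5300×10^7/(58.7×73.08) = 21400 mm².
h = 146.3 mm.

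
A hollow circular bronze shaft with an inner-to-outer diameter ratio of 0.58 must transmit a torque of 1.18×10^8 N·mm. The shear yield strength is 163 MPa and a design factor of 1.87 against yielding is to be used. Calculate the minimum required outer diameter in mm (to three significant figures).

τ_allow = 163/1.87 = 87.17 MPa.
For a hollow shaft τ = 16T/[πd_o³(1−k⁴)] with k = 0.58, so 1−k⁴ = 0.8868.
d_o³ = 16T/[π τ_allow (1−k⁴)] = 16×1.1800×10^8/(π×87.17×0.8868) = 7.774×10^6 mm³.
d_o = 198.1 mm.

d_o = 198 mm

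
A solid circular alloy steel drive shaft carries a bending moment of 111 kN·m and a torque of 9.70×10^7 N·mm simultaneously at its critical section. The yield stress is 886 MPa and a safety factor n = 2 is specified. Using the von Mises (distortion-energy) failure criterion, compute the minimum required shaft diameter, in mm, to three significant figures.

d = 147 mm

σ_allow = σ_y/n = 886/2 = 443.0 MPa.
For a solid shaft σ_b = 32M/(πd³) and τ = 16T/(πd³), so the von Mises stress is σ' = (16/πd³)·√(4M²+3T²).
√(4M²+3T²) = √(4×(1.110×10^8)² + 3×(9.700×10^7)²) = 2.784×10^8 N·mm.
d³ = 16×2.784×10^8/(π×443.0) = 3.201×10^6 mm³.
d = 147.4 mm.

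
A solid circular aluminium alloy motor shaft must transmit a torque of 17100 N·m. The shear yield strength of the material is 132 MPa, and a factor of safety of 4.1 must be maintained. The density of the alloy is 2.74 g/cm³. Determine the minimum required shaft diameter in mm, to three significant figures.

d = 139 mm

Allowable shear stress τ_allow = 132/4.1 = 32.20 MPa.
For a solid shaft τ = 16T/(πd³), so d³ = 16T/(π τ_allow) = 16×1.7100×10^7/(π×32.20) = 2.705×10^6 mm³.
d = (2.705×10^6)^(1/3) = 139.3 mm.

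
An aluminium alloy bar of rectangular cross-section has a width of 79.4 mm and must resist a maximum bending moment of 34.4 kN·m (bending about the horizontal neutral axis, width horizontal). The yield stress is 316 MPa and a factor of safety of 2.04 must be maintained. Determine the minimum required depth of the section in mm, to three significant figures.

σ_allow = 316/2.04 = 154.9 MPa.
For a rectangular section σ = 6M/(bh²), so h² = 6M/(b σ_allow) = 6×3.4400×10^7/(79.4×154.9) = 16780 mm².
h = 129.5 mm.

h = 130 mm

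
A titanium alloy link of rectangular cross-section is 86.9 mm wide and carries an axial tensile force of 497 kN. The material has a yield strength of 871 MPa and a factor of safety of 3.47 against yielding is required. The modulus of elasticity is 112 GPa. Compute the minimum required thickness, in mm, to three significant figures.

t = 22.8 mm

σ_allow = 871/3.47 = 251.0 MPa.
Required area A = F/σ_allow = 497000/251.0 = 1980 mm².
t = A/w = 1980/86.9 = 22.78 mm.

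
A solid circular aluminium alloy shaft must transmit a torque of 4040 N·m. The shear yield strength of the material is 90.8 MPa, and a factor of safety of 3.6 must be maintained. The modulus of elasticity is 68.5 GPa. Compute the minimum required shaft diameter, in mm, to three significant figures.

d = 93.4 mm

Allowable shear stress τ_allow = 90.8/3.6 = 25.22 MPa.
For a solid shaft τ = 16T/(πd³), so d³ = 16T/(π τ_allow) = 16×4040000/(π×25.22) = 815800 mm³.
d = (815800)^(1/3) = 93.44 mm.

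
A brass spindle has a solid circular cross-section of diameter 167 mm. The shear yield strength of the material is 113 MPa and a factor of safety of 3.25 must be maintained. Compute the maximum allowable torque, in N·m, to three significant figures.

T_allow = 31800 N·m

τ_allow = 113/3.25 = 34.77 MPa.
For a solid shaft T_allow = τ_allow·πd³/16; πd³/16 = π×167³/16 = 914500 mm³.
T_allow = 34.77×914500 = 3.180×10^7 N·mm = 31800 N·m.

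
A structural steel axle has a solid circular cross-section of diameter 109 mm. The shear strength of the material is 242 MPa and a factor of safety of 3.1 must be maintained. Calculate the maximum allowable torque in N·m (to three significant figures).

T_allow = 19900 N·m

τ_allow = 242/3.1 = 78.06 MPa.
For a solid shaft T_allow = τ_allow·πd³/16; πd³/16 = π×109³/16 = 254300 mm³.
T_allow = 78.06×254300 = 1.985×10^7 N·mm = 19850 N·m.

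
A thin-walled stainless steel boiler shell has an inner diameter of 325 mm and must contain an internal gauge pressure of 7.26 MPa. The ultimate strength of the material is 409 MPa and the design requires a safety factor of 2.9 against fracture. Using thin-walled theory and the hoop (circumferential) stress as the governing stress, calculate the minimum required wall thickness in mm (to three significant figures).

σ_allow = 409/2.9 = 141.0 MPa.
Hoop stress σ_h = pD/(2t), so t = pD/(2σ_allow) = 7.26×325/(2×141.0) = 8.365 mm.

t = 8.36 mm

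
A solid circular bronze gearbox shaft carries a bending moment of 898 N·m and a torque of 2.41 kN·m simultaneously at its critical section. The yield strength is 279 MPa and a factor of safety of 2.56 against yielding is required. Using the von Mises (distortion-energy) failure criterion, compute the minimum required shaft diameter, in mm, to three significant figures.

d = 59.7 mm

σ_allow = σ_y/n = 279/2.56 = 109.0 MPa.
For a solid shaft σ_b = 32M/(πd³) and τ = 16T/(πd³), so the von Mises stress is σ' = (16/πd³)·√(4M²+3T²).
√(4M²+3T²) = √(4×(898000)² + 3×(2.410×10^6)²) = 4.544×10^6 N·mm.
d³ = 16×4.544×10^6/(π×109.0) = 212400 mm³.
d = 59.66 mm.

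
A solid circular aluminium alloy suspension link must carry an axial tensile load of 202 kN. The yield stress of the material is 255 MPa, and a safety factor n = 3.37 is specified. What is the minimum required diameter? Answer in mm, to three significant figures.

Allowable stress σ_allow = 255/3.37 = 75.67 MPa.
Required area A = F/σ_allow = 202000/75.67 = 2670 mm².
A = πd²/4 → d = √(4A/π) = 58.30 mm.

d = 58.3 mm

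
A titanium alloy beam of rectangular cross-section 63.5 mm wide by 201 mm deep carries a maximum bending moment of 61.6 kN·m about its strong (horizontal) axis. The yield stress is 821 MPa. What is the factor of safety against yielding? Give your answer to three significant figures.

n = 5.70

Section modulus S = bh²/6 = 63.5×201²/6 = 427600 mm³.
σ = M/S = 6.1600×10^7/427600 = 144.1 MPa.
n = 821/144.1 = 5.699.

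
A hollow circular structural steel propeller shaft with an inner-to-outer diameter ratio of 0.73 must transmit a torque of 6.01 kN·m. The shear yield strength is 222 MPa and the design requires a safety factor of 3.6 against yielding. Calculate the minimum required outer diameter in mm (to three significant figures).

τ_allow = 222/3.6 = 61.67 MPa.
For a hollow shaft τ = 16T/[πd_o³(1−k⁴)] with k = 0.73, so 1−k⁴ = 0.7160.
d_o³ = 16T/[π τ_allow (1−k⁴)] = 16×6010000/(π×61.67×0.7160) = 693200 mm³.
d_o = 88.50 mm.

d_o = 88.5 mm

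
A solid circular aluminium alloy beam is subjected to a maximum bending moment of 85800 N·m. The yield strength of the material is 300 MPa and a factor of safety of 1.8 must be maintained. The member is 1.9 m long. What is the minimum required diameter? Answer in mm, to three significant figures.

d = 174 mm

σ_allow = 300/1.8 = 166.7 MPa.
For a solid circular section σ = 32M/(πd³), so d³ = 32M/(π σ_allow) = 32×8.5800×10^7/(π×166.7) = 5.244×10^6 mm³.
d = 173.7 mm.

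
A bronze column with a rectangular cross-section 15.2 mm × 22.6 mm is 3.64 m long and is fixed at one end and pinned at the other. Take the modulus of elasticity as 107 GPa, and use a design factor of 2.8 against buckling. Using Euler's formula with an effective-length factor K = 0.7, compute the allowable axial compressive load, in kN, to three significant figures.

P_allow = 0.384 kN

Buckling occurs about the weak axis: I_min = h·b³/12 = 22.6×15.2³/12 = 6614 mm⁴ (b = 15.2 mm is the smaller dimension).
Effective length L_e = KL = 0.7×3.64 m = 2548 mm.
Euler critical load P_cr = π²EI/L_e² = π²×107000×6614/2548² = 1076 N.
P_allow = P_cr/n = 1076/2.8 = 384.2 N.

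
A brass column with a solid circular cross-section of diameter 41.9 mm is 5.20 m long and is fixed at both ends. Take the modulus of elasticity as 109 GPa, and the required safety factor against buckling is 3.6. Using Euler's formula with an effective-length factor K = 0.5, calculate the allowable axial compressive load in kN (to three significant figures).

P_allow = 6.69 kN

I = πd⁴/64 = π×41.9⁴/64 = 151300 mm⁴.
Effective length L_e = KL = 0.5×5.20 m = 2600 mm.
Euler critical load P_cr = π²EI/L_e² = π²×109000×151300/2600² = 24080 N.
P_allow = P_cr/n = 24080/3.6 = 6688 N.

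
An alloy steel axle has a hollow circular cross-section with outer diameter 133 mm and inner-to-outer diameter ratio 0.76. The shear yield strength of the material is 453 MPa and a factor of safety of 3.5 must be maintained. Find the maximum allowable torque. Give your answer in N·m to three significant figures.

T_allow = 39800 N·m

τ_allow = 453/3.5 = 129.4 MPa.
For a hollow shaft T_allow = τ_allow·πd_o³(1−k⁴)/16 with 1−k⁴ = 0.6664, so πd_o³(1−k⁴)/16 = 307800 mm³.
T_allow = 129.4×307800 = 3.984×10^7 N·mm = 39840 N·m.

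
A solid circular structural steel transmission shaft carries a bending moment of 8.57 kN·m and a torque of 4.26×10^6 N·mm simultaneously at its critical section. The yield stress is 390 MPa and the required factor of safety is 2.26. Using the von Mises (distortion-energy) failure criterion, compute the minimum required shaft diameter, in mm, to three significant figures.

d = 82.0 mm

σ_allow = σ_y/n = 390/2.26 = 172.6 MPa.
For a solid shaft σ_b = 32M/(πd³) and τ = 16T/(πd³), so the von Mises stress is σ' = (16/πd³)·√(4M²+3T²).
√(4M²+3T²) = √(4×(8.570×10^6)² + 3×(4.260×10^6)²) = 1.866×10^7 N·mm.
d³ = 16×1.866×10^7/(π×172.6) = 550700 mm³.
d = 81.97 mm.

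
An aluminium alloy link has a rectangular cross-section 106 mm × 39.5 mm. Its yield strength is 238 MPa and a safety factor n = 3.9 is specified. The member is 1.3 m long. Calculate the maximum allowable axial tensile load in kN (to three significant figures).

σ_allow = 238/3.9 = 61.03 MPa.
A = 106×39.5 = 4187 mm².
F_allow = σ_allow × A = 61.03×4187 = 255500 N.

F_allow = 256 kN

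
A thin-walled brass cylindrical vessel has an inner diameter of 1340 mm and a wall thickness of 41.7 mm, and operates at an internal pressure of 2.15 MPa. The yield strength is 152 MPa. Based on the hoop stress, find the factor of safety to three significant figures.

n = 4.40

σ_h = pD/(2t) = 2.15×1340/(2×41.7) = 34.54 MPa.
n = 152/34.54 = 4.400.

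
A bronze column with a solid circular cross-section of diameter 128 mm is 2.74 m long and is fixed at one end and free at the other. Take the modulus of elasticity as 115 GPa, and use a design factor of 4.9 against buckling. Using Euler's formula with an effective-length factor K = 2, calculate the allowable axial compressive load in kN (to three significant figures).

P_allow = 102 kN

I = πd⁴/64 = π×128⁴/64 = 1.318×10^7 mm⁴.
Effective length L_e = KL = 2×2.74 m = 5480 mm.
Euler critical load P_cr = π²EI/L_e² = π²×115000×1.318×10^7/5480² = 498000 N.
P_allow = P_cr/n = 498000/4.9 = 101600 N.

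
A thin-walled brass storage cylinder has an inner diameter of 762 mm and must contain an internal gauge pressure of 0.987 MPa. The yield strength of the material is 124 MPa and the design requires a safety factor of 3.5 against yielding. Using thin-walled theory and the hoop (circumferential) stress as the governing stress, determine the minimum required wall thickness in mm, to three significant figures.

t = 10.6 mm

σ_allow = 124/3.5 = 35.43 MPa.
Hoop stress σ_h = pD/(2t), so t = pD/(2σ_allow) = 0.987×762/(2×35.43) = 10.61 mm.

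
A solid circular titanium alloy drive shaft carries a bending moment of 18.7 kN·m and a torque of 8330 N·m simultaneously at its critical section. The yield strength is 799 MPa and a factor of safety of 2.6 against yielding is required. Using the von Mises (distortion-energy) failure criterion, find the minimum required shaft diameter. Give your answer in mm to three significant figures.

d = 87.3 mm

σ_allow = σ_y/n = 799/2.6 = 307.3 MPa.
For a solid shaft σ_b = 32M/(πd³) and τ = 16T/(πd³), so the von Mises stress is σ' = (16/πd³)·√(4M²+3T²).
√(4M²+3T²) = √(4×(1.870×10^7)² + 3×(8.330×10^6)²) = 4.009×10^7 N·mm.
d³ = 16×4.009×10^7/(π×307.3) = 664300 mm³.
d = 87.26 mm.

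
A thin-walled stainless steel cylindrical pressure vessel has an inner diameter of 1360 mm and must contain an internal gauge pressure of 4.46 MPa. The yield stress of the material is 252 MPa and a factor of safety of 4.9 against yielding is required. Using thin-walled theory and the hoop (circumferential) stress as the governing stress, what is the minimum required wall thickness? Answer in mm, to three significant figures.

t = 59.0 mm

σ_allow = 252/4.9 = 51.43 MPa.
Hoop stress σ_h = pD/(2t), so t = pD/(2σ_allow) = 4.46×1360/(2×51.43) = 58.97 mm.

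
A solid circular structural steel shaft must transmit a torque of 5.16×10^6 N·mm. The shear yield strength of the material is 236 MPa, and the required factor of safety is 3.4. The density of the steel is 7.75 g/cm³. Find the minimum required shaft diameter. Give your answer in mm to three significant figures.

Allowable shear stress τ_allow = 236/3.4 = 69.41 MPa.
For a solid shaft τ = 16T/(πd³), so d³ = 16T/(π τ_allow) = 16×5160000/(π×69.41) = 378600 mm³.
d = (378600)^(1/3) = 72.34 mm.

d = 72.3 mm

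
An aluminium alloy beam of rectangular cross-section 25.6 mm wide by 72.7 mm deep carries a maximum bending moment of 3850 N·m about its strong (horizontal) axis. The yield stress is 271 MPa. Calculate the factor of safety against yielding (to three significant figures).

n = 1.59

Section modulus S = bh²/6 = 25.6×72.7²/6 = 22550 mm³.
σ = M/S = 3850000/22550 = 170.7 MPa.
n = 271/170.7 = 1.587.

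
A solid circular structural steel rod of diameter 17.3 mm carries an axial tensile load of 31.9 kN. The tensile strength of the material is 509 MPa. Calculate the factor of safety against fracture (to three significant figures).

A = πd²/4 = 235.1 mm².
σ = F/A = 31900/235.1 = 135.7 MPa.
n = 509/135.7 = 3.751.

n = 3.75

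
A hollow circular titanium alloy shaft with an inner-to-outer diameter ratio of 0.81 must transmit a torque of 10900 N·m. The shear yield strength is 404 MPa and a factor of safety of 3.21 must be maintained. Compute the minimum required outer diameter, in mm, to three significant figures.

τ_allow = 404/3.21 = 125.9 MPa.
For a hollow shaft τ = 16T/[πd_o³(1−k⁴)] with k = 0.81, so 1−k⁴ = 0.5695.
d_o³ = 16T/[π τ_allow (1−k⁴)] = 16×1.0900×10^7/(π×125.9×0.5695) = 774500 mm³.
d_o = 91.83 mm.

d_o = 91.8 mm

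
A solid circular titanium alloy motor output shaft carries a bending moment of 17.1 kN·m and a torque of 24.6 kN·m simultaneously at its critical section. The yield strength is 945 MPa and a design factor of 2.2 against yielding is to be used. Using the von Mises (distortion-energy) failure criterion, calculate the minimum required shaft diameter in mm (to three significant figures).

d = 86.5 mm

σ_allow = σ_y/n = 945/2.2 = 429.5 MPa.
For a solid shaft σ_b = 32M/(πd³) and τ = 16T/(πd³), so the von Mises stress is σ' = (16/πd³)·√(4M²+3T²).
√(4M²+3T²) = √(4×(1.710×10^7)² + 3×(2.460×10^7)²) = 5.464×10^7 N·mm.
d³ = 16×5.464×10^7/(π×429.5) = 647800 mm³.
d = 86.53 mm.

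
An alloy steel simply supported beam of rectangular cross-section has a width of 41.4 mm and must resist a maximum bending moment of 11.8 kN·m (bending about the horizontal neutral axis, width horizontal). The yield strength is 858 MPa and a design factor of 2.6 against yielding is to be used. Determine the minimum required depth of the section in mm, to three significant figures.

σ_allow = 858/2.6 = 330.0 MPa.
For a rectangular section σ = 6M/(bh²), so h² = 6M/(b σ_allow) = 6×1.1800×10^7/(41.4×330.0) = 5182 mm².
h = 71.99 mm.

h = 72.0 mm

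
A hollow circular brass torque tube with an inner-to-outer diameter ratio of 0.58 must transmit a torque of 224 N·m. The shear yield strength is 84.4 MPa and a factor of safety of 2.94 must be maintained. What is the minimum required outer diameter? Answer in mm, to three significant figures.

d_o = 35.5 mm

τ_allow = 84.4/2.94 = 28.71 MPa.
For a hollow shaft τ = 16T/[πd_o³(1−k⁴)] with k = 0.58, so 1−k⁴ = 0.8868.
d_o³ = 16T/[π τ_allow (1−k⁴)] = 16×224000/(π×28.71×0.8868) = 44810 mm³.
d_o = 35.52 mm.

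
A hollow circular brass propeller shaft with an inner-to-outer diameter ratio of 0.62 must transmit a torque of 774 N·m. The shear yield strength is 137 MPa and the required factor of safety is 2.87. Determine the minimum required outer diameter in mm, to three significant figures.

d_o = 45.9 mm

τ_allow = 137/2.87 = 47.74 MPa.
For a hollow shaft τ = 16T/[πd_o³(1−k⁴)] with k = 0.62, so 1−k⁴ = 0.8522.
d_o³ = 16T/[π τ_allow (1−k⁴)] = 16×774000/(π×47.74×0.8522) = 96900 mm³.
d_o = 45.93 mm.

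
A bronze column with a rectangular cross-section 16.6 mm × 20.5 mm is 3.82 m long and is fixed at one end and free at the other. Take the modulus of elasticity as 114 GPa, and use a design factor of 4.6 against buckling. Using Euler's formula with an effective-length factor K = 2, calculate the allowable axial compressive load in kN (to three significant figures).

Buckling occurs about the weak axis: I_min = h·b³/12 = 20.5×16.6³/12 = 7814 mm⁴ (b = 16.6 mm is the smaller dimension).
Effective length L_e = KL = 2×3.82 m = 7640 mm.
Euler critical load P_cr = π²EI/L_e² = π²×114000×7814/7640² = 150.6 N.
P_allow = P_cr/n = 150.6/4.6 = 32.75 N.

P_allow = 0.0327 kN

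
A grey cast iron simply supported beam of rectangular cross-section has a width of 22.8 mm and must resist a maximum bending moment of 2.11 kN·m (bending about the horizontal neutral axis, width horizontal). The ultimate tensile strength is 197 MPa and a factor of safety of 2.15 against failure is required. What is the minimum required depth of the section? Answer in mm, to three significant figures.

σ_allow = 197/2.15 = 91.63 MPa.
For a rectangular section σ = 6M/(bh²), so h² = 6M/(b σ_allow) = 6×2110000/(22.8×91.63) = 6060 mm².
h = 77.85 mm.

h = 77.8 mm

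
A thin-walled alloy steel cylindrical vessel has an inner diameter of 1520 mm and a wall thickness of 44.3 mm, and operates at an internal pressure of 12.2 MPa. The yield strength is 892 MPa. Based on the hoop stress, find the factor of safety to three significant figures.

σ_h = pD/(2t) = 12.2×1520/(2×44.3) = 209.3 MPa.
n = 892/209.3 = 4.262.

n = 4.26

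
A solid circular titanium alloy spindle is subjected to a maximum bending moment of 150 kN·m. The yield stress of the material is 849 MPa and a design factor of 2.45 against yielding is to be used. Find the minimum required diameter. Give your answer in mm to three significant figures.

d = 164 mm

σ_allow = 849/2.45 = 346.5 MPa.
For a solid circular section σ = 32M/(πd³), so d³ = 32M/(π σ_allow) = 32×1.5000×10^8/(π×346.5) = 4.409×10^6 mm³.
d = 164.0 mm.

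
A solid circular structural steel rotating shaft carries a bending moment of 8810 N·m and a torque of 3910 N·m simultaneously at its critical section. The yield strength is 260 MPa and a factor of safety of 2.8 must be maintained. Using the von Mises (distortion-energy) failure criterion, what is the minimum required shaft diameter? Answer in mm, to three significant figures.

d = 101 mm

σ_allow = σ_y/n = 260/2.8 = 92.86 MPa.
For a solid shaft σ_b = 32M/(πd³) and τ = 16T/(πd³), so the von Mises stress is σ' = (16/πd³)·√(4M²+3T²).
√(4M²+3T²) = √(4×(8.810×10^6)² + 3×(3.910×10^6)²) = 1.888×10^7 N·mm.
d³ = 16×1.888×10^7/(π×92.86) = 1.035×10^6 mm³.
d = 101.2 mm.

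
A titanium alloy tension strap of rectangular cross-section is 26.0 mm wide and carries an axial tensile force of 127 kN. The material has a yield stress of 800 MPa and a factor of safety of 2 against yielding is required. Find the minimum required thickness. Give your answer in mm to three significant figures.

t = 12.2 mm

σ_allow = 800/2 = 400.0 MPa.
Required area A = F/σ_allow = 127000/400.0 = 317.5 mm².
t = A/w = 317.5/26.0 = 12.21 mm.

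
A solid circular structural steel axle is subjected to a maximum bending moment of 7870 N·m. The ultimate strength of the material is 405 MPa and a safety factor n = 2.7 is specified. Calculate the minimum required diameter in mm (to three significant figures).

σ_allow = 405/2.7 = 150.0 MPa.
For a solid circular section σ = 32M/(πd³), so d³ = 32M/(π σ_allow) = 32×7870000/(π×150.0) = 534400 mm³.
d = 81.15 mm.

d = 81.2 mm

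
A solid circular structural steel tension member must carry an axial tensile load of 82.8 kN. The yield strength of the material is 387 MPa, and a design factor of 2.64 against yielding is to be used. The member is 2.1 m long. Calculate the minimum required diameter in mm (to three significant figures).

Allowable stress σ_allow = 387/2.64 = 146.6 MPa.
Required area A = F/σ_allow = 82800/146.6 = 564.8 mm².
A = πd²/4 → d = √(4A/π) = 26.82 mm.

d = 26.8 mm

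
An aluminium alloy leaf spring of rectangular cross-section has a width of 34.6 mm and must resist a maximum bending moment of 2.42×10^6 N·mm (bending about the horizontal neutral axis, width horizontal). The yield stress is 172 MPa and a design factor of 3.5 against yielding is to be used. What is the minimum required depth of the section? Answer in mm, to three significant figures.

h = 92.4 mm

σ_allow = 172/3.5 = 49.14 MPa.
For a rectangular section σ = 6M/(bh²), so h² = 6M/(b σ_allow) = 6×2420000/(34.6×49.14) = 8539 mm².
h = 92.41 mm.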